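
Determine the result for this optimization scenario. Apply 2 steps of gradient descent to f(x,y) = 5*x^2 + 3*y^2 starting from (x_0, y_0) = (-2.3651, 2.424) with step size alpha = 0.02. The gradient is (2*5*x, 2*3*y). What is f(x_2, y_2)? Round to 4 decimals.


Gradient descent on f(x,y) = 5*x^2 + 3*y^2.
Starting point: (-2.3651, 2.424), alpha = 0.02
Step 1: grad_x = 2*5*-2.3651 = -23.651, grad_y = 2*3*2.424 = 14.544
  x_1 = -2.3651 - 0.02*-23.651 = -1.8921
  y_1 = 2.424 - 0.02*14.544 = 2.1331
Step 2: grad_x = 2*5*-1.8921 = -18.9208, grad_y = 2*3*2.1331 = 12.7987
  x_2 = -1.8921 - 0.02*-18.9208 = -1.5137
  y_2 = 2.1331 - 0.02*12.7987 = 1.8771
f(-1.5137, 1.8771) = 5*(-1.5137)^2 + 3*1.8771^2 = 22.0269


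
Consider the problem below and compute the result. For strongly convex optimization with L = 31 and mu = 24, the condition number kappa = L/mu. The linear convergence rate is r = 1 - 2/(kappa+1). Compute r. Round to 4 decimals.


Step 1: Compute the condition number.
kappa = L/mu = 31/24 = 1.2917
Step 2: Compute the convergence rate.
r = 1 - 2/(kappa + 1) = 1 - 2*mu/(L + mu) = (L - mu)/(L + mu) = 7/55 = 0.1273


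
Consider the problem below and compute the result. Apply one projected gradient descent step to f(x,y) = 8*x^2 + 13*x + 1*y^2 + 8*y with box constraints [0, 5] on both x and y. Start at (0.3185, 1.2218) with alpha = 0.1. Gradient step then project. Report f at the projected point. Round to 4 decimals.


Step 1: Compute gradient at (0.3185, 1.2218).
grad_x = 2*8*0.3185 + 13 = 18.096
grad_y = 2*1*1.2218 + 8 = 10.4436
Step 2: Gradient step.
x_raw = 0.3185 - 0.1*18.096 = -1.4911
y_raw = 1.2218 - 0.1*10.4436 = 0.1774
Step 3: Project onto [0, 5].
x_proj = clip(-1.4911) = 0.0
y_proj = clip(0.1774) = 0.1774
Step 4: Evaluate f.
f(0.0, 0.1774) = 1.451


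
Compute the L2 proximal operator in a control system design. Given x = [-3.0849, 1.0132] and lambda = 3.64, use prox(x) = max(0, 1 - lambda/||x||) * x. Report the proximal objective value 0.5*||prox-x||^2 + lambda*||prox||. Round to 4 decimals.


Step 1: Compute ||x||.
||x|| = 3.247
Step 2: Compute scaling factor.
scale = max(0, 1 - 3.64/3.247) = 0.0
Step 3: prox(x) = [-0.0, 0.0]
||prox(x)|| = 0.0
Step 4: Proximal objective.
0.5*||prox-x||^2 = 5.2716
lambda*||prox|| = 0.0
Total = 5.2716


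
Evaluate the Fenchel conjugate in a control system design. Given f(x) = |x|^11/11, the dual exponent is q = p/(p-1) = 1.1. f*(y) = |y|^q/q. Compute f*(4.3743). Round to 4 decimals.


The conjugate exponent q satisfies 1/p + 1/q = 1.
p = 11, so q = 11/(11 - 1) = 1.1
|y|^q = 4.3743^1.1 = 5.0699
f*(4.3743) = 5.0699 / 1.1 = 4.609


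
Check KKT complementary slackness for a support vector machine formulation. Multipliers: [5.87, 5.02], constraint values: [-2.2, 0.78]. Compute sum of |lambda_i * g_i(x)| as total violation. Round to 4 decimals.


KKT complementary slackness check:
lambda_1 * g_1 = 5.87 * -2.2 = -12.914
lambda_2 * g_2 = 5.02 * 0.78 = 3.9156
Total violation = 12.914 + 3.9156 = 16.8296


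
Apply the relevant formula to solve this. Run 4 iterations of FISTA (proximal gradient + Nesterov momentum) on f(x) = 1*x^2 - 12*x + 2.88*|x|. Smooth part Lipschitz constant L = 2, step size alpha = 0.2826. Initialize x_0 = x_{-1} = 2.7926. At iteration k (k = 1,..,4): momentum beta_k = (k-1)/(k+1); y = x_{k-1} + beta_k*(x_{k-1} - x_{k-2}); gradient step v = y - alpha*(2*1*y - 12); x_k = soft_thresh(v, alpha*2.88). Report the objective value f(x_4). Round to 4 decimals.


FISTA on f(x) = 1*x^2 - 12*x + 2.88*|x|
L = 2, alpha = 0.2826
Iteration 1: beta = 0.0, y = 2.7926 + 0.0*(2.7926 - 2.7926) = 2.7926
  grad(y) = -6.4148, v = y - alpha*grad = 4.6054
  prox(v) = soft_thresh(4.6054, 0.8139) = 3.7915
Iteration 2: beta = 0.3333, y = 3.7915 + 0.3333*(3.7915 - 2.7926) = 4.1245
  grad(y) = -3.751, v = y - alpha*grad = 5.1845
  prox(v) = soft_thresh(5.1845, 0.8139) = 4.3707
Iteration 3: beta = 0.5, y = 4.3707 + 0.5*(4.3707 - 3.7915) = 4.6602
  grad(y) = -2.6796, v = y - alpha*grad = 5.4175
  prox(v) = soft_thresh(5.4175, 0.8139) = 4.6036
Iteration 4: beta = 0.6, y = 4.6036 + 0.6*(4.6036 - 4.3707) = 4.7433
  grad(y) = -2.5134, v = y - alpha*grad = 5.4536
  prox(v) = soft_thresh(5.4536, 0.8139) = 4.6397
f(x_4) = 1*4.6397^2 - 12*4.6397 + 2.88*|4.6397| = -20.7872


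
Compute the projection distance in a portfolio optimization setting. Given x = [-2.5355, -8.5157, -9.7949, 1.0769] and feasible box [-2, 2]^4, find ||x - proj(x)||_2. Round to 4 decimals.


Project each component onto [-2, 2].
clip(-2.5355) = -2.0, clip(-8.5157) = -2.0, clip(-9.7949) = -2.0, clip(1.0769) = 1.0769
Projection = [-2.0, -2.0, -2.0, 1.0769]
Squared diffs: [0.2868, 42.4543, 60.7605, 0.0]
Distance = sqrt(103.5016) = 10.1736


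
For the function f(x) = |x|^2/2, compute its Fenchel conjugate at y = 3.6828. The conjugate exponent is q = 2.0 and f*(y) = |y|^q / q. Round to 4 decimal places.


The conjugate exponent q satisfies 1/p + 1/q = 1.
p = 2, so q = 2/(2 - 1) = 2.0
|y|^q = 3.6828^2.0 = 13.563
f*(3.6828) = 13.563 / 2.0 = 6.7815


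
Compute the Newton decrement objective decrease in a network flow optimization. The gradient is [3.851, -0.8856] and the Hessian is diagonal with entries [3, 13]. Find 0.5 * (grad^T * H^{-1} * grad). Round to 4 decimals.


Step 1: H is diagonal, so H^(-1) * g = [1.2837, -0.0681].
Step 2: g^T H^(-1) g = sum_i g_i^2 / H_ii
  = (3.851)^2/3 + (-0.8856)^2/13
  = 4.9434 + 0.0603 = 5.0037
Step 3: Objective decrease = 0.5 * g^T H^(-1) g = 2.5019


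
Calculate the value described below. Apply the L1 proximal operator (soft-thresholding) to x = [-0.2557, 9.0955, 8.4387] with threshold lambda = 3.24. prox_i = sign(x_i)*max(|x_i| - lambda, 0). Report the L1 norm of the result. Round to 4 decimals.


Soft-thresholding with lambda = 3.24:
prox(-0.2557) = sign(-0.2557)*max(|-0.2557| - 3.24, 0) = 0.0
prox(9.0955) = sign(9.0955)*max(|9.0955| - 3.24, 0) = 5.8555
prox(8.4387) = sign(8.4387)*max(|8.4387| - 3.24, 0) = 5.1987
prox(x) = [0.0, 5.8555, 5.1987]
||prox(x)||_1 = 0.0 + 5.8555 + 5.1987 = 11.0542


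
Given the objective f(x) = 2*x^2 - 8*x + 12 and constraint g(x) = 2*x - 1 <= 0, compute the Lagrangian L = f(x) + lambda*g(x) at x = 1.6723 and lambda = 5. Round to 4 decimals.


Step 1: Evaluate f(x).
f(1.6723) = 2*1.6723^2 - 8*1.6723 + 12 = 4.2148
Step 2: Evaluate g(x).
g(1.6723) = 2*1.6723 - 1 = 2.3446
Step 3: Compute Lagrangian.
L = 4.2148 + 5*2.3446 = 15.9378


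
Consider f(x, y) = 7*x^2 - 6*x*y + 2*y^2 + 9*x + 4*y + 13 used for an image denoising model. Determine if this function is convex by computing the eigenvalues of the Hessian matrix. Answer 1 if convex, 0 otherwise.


The Hessian of f(x,y) = 7*x^2 - 6*x*y + 2*y^2 + 9*x + 4*y + 13 is:
H = [[14, -6], [-6, 4]]
Trace = 14 + 4 = 18
Determinant = 14*4 - (-6)^2 = 20
Discriminant = (18)^2 - 4*20 = 244.0
Eigenvalues: lambda_1 = 1.1898, lambda_2 = 16.8102
The function is convex.

1


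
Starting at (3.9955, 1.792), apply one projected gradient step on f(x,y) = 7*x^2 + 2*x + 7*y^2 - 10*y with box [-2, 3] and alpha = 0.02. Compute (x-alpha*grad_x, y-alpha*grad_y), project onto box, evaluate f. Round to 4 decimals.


Step 1: Compute gradient at (3.9955, 1.792).
grad_x = 2*7*3.9955 + 2 = 57.937
grad_y = 2*7*1.792 - 10 = 15.088
Step 2: Gradient step.
x_raw = 3.9955 - 0.02*57.937 = 2.8368
y_raw = 1.792 - 0.02*15.088 = 1.4902
Step 3: Project onto [-2, 3].
x_proj = clip(2.8368) = 2.8368
y_proj = clip(1.4902) = 1.4902
Step 4: Evaluate f.
f(2.8368, 1.4902) = 62.6473


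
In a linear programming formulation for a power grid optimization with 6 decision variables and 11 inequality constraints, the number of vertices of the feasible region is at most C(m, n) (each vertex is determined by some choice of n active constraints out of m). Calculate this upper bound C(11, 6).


Each vertex corresponds to some choice of n active constraints out of m, so the number of vertices is at most C(m, n) = m! / (n!(m-n)!).
m = 11, n = 6
Numerator: 11 * 10 * 9 * 8 * 7 * 6
Denominator: 6! = 720
C(11, 6) = 462


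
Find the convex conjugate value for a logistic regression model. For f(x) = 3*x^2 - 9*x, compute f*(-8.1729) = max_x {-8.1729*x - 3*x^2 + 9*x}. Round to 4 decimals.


f*(y) = sup_x {y*x - a*x^2 - b*x} = sup_x {(y-b)*x - a*x^2}
FOC: (y - b) - 2a*x = 0 => x* = (y - b)/(2a)
x* = (-8.1729 + 9)/(2*3) = 0.1379
f*(-8.1729) = (y-b)^2/(4a) = (-8.1729 + 9)^2/(4*3)
= 0.6841/12 = 0.057


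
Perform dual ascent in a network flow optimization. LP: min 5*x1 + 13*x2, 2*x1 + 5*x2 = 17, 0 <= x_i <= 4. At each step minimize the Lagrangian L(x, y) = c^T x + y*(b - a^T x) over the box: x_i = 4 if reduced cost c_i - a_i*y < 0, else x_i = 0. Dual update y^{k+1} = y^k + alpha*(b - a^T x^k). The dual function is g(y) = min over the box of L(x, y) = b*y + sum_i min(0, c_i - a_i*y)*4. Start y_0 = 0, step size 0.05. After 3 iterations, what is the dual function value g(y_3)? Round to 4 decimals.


Dual ascent for LP: min 5*x1 + 13*x2, 2*x1 + 5*x2 = 17, 0 <= x_i <= 4
Step 1: y^k = 0.0, reduced costs: (5.0, 13.0)
  x^k = (0.0, 0.0), subgradient = b - a^T x = 17.0
  y^{k+1} = 0.0 + 0.05*17.0 = 0.85
Step 2: y^k = 0.85, reduced costs: (3.3, 8.75)
  x^k = (0.0, 0.0), subgradient = b - a^T x = 17.0
  y^{k+1} = 0.85 + 0.05*17.0 = 1.7
Step 3: y^k = 1.7, reduced costs: (1.6, 4.5)
  x^k = (0.0, 0.0), subgradient = b - a^T x = 17.0
  y^{k+1} = 1.7 + 0.05*17.0 = 2.55
Dual objective at y_3 = 2.55: reduced costs (-0.1, 0.25), box minimizer x = (4.0, 0.0)
g(y_3) = b*y + (c1 - a1*y)*x1 + (c2 - a2*y)*x2 = 17*2.55 + (-0.1)*4.0 + 0.25*0.0 = 43.35 - 0.4 + 0.0 = 42.95


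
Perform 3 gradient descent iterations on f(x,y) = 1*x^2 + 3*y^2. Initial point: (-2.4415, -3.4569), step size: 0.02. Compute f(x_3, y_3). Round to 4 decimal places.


Gradient descent on f(x,y) = 1*x^2 + 3*y^2.
Starting point: (-2.4415, -3.4569), alpha = 0.02
Step 1: grad_x = 2*1*-2.4415 = -4.883, grad_y = 2*3*-3.4569 = -20.7414
  x_1 = -2.4415 - 0.02*-4.883 = -2.3438
  y_1 = -3.4569 - 0.02*-20.7414 = -3.0421
Step 2: grad_x = 2*1*-2.3438 = -4.6877, grad_y = 2*3*-3.0421 = -18.2524
  x_2 = -2.3438 - 0.02*-4.6877 = -2.2501
  y_2 = -3.0421 - 0.02*-18.2524 = -2.677
Step 3: grad_x = 2*1*-2.2501 = -4.5002, grad_y = 2*3*-2.677 = -16.0621
  x_3 = -2.2501 - 0.02*-4.5002 = -2.1601
  y_3 = -2.677 - 0.02*-16.0621 = -2.3558
f(-2.1601, -2.3558) = 1*(-2.1601)^2 + 3*(-2.3558)^2 = 21.3151


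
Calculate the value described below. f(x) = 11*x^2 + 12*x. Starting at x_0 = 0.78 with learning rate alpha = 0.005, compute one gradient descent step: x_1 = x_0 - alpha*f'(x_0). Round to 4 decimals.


We compute the gradient at x_0 and apply the update.
f'(x) = 22*x + 12
f'(0.78) = 22*0.78 + 12 = 29.16
x_1 = 0.78 - 0.005*29.16 = 0.6342


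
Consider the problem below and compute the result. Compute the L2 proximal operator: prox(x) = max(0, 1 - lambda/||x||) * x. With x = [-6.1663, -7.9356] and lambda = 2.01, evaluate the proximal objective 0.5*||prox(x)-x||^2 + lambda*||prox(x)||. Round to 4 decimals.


Step 1: Compute ||x||.
||x|| = 10.0497
Step 2: Compute scaling factor.
scale = max(0, 1 - 2.01/10.0497) = 0.8
Step 3: prox(x) = [-4.933, -6.3484]
||prox(x)|| = 8.0397
Step 4: Proximal objective.
0.5*||prox-x||^2 = 2.0201
lambda*||prox|| = 16.1598
Total = 18.1799


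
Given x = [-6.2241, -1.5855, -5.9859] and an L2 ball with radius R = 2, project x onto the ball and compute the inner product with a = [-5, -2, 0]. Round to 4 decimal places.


Step 1: Compute ||x|| (intermediates to 6 decimals).
||x|| = sqrt((-6.2241)^2 + (-1.5855)^2 + (-5.9859)^2) = 8.779763
Step 2: Project.
Since ||x|| > R, scale = R/||x|| = 2/8.779763 = 0.227797, proj(x) = scale * x
proj(x) = [-1.417831, -0.361172, -1.36357]
Step 3: Dot product.
a^T * proj(x) = -5*(-1.417831) - 2*(-0.361172) + 0*(-1.36357) = 7.8115


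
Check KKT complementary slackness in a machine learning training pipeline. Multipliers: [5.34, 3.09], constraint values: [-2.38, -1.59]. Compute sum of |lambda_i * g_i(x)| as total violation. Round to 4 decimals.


KKT complementary slackness check:
lambda_1 * g_1 = 5.34 * -2.38 = -12.7092
lambda_2 * g_2 = 3.09 * -1.59 = -4.9131
Total violation = 12.7092 + 4.9131 = 17.6223


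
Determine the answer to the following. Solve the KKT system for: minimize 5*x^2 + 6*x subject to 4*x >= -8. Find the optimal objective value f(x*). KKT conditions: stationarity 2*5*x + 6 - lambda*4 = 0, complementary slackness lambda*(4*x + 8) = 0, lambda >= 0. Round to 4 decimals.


Step 1: Try lambda = 0 (constraint inactive).
Stationarity: 2*5*x + 6 = 0
x* = -6/(2*5) = -0.6
Check constraint: 4*-0.6 = -2.4 >= -8 -- satisfied.
Step 2: Compute optimal value.
f(x*) = 5*(-0.6)^2 + 6*(-0.6) = -1.8


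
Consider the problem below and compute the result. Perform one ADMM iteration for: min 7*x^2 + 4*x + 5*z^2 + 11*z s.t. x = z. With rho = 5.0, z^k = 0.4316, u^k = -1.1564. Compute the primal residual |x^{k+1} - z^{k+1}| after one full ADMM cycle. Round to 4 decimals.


ADMM iteration with rho = 5.0, z^k = 0.4316, u^k = -1.1564
Step 1: x-update.
Minimize 7*x^2 + 4*x + (5.0/2)*(x - 0.4316 - 1.1564)^2
FOC: (2*7 + 5.0)*x = -4 + 5.0*(0.4316 + 1.1564)
x^{k+1} = 0.2074
Step 2: z-update.
Minimize 5*z^2 + 11*z + (5.0/2)*(0.2074 - z - 1.1564)^2
FOC: (2*5 + 5.0)*z = -11 + 5.0*(0.2074 - 1.1564)
z^{k+1} = -1.0497
Step 3: u-update.
u^{k+1} = -1.1564 + 0.2074 + 1.0497 = 0.1006
Step 4: Primal residual = |0.2074 + 1.0497| = 1.257


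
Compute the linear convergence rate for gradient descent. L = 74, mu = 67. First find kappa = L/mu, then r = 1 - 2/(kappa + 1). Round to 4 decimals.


Step 1: Compute the condition number.
kappa = L/mu = 74/67 = 1.1045
Step 2: Compute the convergence rate.
r = 1 - 2/(kappa + 1) = 1 - 2*mu/(L + mu) = (L - mu)/(L + mu) = 7/141 = 0.0496


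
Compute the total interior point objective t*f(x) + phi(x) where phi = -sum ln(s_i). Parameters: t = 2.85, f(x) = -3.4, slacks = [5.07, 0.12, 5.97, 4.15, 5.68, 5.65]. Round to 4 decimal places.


Step 1: Compute log-barrier.
ln values: [1.6233, -2.1203, 1.7867, 1.4231, 1.737, 1.7317]
phi = -(1.6233 - 2.1203 + 1.7867 + 1.4231 + 1.737 + 1.7317) = -6.1815
Step 2: Compute augmented objective.
t*f(x) = 2.85*-3.4 = -9.69
Total = -9.69 - 6.1815 = -15.8715


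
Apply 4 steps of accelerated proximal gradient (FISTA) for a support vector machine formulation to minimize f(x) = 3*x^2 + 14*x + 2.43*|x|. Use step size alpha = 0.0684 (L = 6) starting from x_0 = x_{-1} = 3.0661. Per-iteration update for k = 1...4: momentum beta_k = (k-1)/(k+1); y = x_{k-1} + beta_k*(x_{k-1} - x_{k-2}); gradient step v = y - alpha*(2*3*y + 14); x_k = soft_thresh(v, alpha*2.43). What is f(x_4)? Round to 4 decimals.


FISTA on f(x) = 3*x^2 + 14*x + 2.43*|x|
L = 6, alpha = 0.0684
Iteration 1: beta = 0.0, y = 3.0661 + 0.0*(3.0661 - 3.0661) = 3.0661
  grad(y) = 32.3966, v = y - alpha*grad = 0.8502
  prox(v) = soft_thresh(0.8502, 0.1662) = 0.684
Iteration 2: beta = 0.3333, y = 0.684 + 0.3333*(0.684 - 3.0661) = -0.1101
  grad(y) = 13.3395, v = y - alpha*grad = -1.0225
  prox(v) = soft_thresh(-1.0225, 0.1662) = -0.8563
Iteration 3: beta = 0.5, y = -0.8563 + 0.5*(-0.8563 - 0.684) = -1.6264
  grad(y) = 4.2415, v = y - alpha*grad = -1.9165
  prox(v) = soft_thresh(-1.9165, 0.1662) = -1.7503
Iteration 4: beta = 0.6, y = -1.7503 + 0.6*(-1.7503 + 0.8563) = -2.2867
  grad(y) = 0.2795, v = y - alpha*grad = -2.3059
  prox(v) = soft_thresh(-2.3059, 0.1662) = -2.1397
f(x_4) = 3*(-2.1397)^2 + 14*(-2.1397) + 2.43*|-2.1397| = -11.0214


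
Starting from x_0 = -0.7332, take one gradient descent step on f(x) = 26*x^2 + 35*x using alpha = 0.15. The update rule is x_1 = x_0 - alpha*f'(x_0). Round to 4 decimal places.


We compute the gradient at x_0 and apply the update.
f'(x) = 52*x + 35
f'(-0.7332) = 52*-0.7332 + 35 = -3.1264
x_1 = -0.7332 - 0.15*-3.1264 = -0.2642


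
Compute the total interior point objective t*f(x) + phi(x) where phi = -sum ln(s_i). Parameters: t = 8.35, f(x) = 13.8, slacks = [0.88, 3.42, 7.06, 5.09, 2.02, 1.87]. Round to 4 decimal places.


Step 1: Compute log-barrier.
ln values: [-0.1278, 1.2296, 1.9544, 1.6273, 0.7031, 0.6259]
phi = -(-0.1278 + 1.2296 + 1.9544 + 1.6273 + 0.7031 + 0.6259) = -6.0126
Step 2: Compute augmented objective.
t*f(x) = 8.35*13.8 = 115.23
Total = 115.23 - 6.0126 = 109.2174


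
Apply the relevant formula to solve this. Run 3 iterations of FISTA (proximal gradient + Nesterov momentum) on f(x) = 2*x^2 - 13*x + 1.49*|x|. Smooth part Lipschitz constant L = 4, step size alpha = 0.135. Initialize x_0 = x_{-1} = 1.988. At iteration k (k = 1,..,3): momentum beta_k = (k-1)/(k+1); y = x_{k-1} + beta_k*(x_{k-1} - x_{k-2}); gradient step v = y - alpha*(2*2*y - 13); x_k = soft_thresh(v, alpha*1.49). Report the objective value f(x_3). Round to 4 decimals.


FISTA on f(x) = 2*x^2 - 13*x + 1.49*|x|
L = 4, alpha = 0.135
Iteration 1: beta = 0.0, y = 1.988 + 0.0*(1.988 - 1.988) = 1.988
  grad(y) = -5.048, v = y - alpha*grad = 2.6695
  prox(v) = soft_thresh(2.6695, 0.2012) = 2.4683
Iteration 2: beta = 0.3333, y = 2.4683 + 0.3333*(2.4683 - 1.988) = 2.6284
  grad(y) = -2.4862, v = y - alpha*grad = 2.9641
  prox(v) = soft_thresh(2.9641, 0.2012) = 2.7629
Iteration 3: beta = 0.5, y = 2.7629 + 0.5*(2.7629 - 2.4683) = 2.9102
  grad(y) = -1.3591, v = y - alpha*grad = 3.0937
  prox(v) = soft_thresh(3.0937, 0.2012) = 2.8926
f(x_3) = 2*2.8926^2 - 13*2.8926 + 1.49*|2.8926| = -16.5596


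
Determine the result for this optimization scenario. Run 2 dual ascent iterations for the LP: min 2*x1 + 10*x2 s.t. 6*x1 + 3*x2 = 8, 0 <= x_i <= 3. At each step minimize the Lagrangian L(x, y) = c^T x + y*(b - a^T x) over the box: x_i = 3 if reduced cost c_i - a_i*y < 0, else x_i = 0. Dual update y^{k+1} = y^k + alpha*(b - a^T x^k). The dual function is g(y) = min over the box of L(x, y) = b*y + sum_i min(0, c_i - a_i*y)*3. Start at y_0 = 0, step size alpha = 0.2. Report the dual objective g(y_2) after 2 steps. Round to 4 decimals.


Dual ascent for LP: min 2*x1 + 10*x2, 6*x1 + 3*x2 = 8, 0 <= x_i <= 3
Step 1: y^k = 0.0, reduced costs: (2.0, 10.0)
  x^k = (0.0, 0.0), subgradient = b - a^T x = 8.0
  y^{k+1} = 0.0 + 0.2*8.0 = 1.6
Step 2: y^k = 1.6, reduced costs: (-7.6, 5.2)
  x^k = (3.0, 0.0), subgradient = b - a^T x = -10.0
  y^{k+1} = 1.6 + 0.2*-10.0 = -0.4
Dual objective at y_2 = -0.4: reduced costs (4.4, 11.2), box minimizer x = (0.0, 0.0)
g(y_2) = b*y + (c1 - a1*y)*x1 + (c2 - a2*y)*x2 = 8*(-0.4) + 4.4*0.0 + 11.2*0.0 = -3.2 + 0.0 + 0.0 = -3.2


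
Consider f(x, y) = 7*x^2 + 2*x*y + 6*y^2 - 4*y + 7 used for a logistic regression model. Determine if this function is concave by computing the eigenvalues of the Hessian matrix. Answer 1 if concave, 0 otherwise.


The Hessian of f(x,y) = 7*x^2 + 2*x*y + 6*y^2 - 4*y + 7 is:
H = [[14, 2], [2, 12]]
Trace = 14 + 12 = 26
Determinant = 14*12 - (2)^2 = 164
Discriminant = (26)^2 - 4*164 = 20.0
Eigenvalues: lambda_1 = 10.7639, lambda_2 = 15.2361
The function is not concave.

0


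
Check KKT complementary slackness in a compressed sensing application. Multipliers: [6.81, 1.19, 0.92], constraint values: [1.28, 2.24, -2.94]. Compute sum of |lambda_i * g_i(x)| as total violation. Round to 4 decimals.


KKT complementary slackness check:
lambda_1 * g_1 = 6.81 * 1.28 = 8.7168
lambda_2 * g_2 = 1.19 * 2.24 = 2.6656
lambda_3 * g_3 = 0.92 * -2.94 = -2.7048
Total violation = 8.7168 + 2.6656 + 2.7048 = 14.0872


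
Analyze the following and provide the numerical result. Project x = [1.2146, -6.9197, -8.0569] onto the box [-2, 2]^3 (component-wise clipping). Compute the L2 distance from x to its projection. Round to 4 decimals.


Project each component onto [-2, 2].
clip(1.2146) = 1.2146, clip(-6.9197) = -2.0, clip(-8.0569) = -2.0
Projection = [1.2146, -2.0, -2.0]
Squared diffs: [0.0, 24.2034, 36.686]
Distance = sqrt(60.8894) = 7.8032


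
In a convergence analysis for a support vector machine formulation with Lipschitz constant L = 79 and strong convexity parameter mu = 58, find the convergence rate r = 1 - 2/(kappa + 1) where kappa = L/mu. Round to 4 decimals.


Step 1: Compute the condition number.
kappa = L/mu = 79/58 = 1.3621
Step 2: Compute the convergence rate.
r = 1 - 2/(kappa + 1) = 1 - 2*mu/(L + mu) = (L - mu)/(L + mu) = 21/137 = 0.1533


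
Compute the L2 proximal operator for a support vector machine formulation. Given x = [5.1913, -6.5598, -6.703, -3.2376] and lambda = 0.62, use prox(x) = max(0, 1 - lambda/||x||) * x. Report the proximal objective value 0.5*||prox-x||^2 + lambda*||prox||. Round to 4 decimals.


Step 1: Compute ||x||.
||x|| = 11.1979
Step 2: Compute scaling factor.
scale = max(0, 1 - 0.62/11.1979) = 0.9446
Step 3: prox(x) = [4.9039, -6.1966, -6.3319, -3.0583]
||prox(x)|| = 10.5779
Step 4: Proximal objective.
0.5*||prox-x||^2 = 0.1922
lambda*||prox|| = 6.5583
Total = 6.7505


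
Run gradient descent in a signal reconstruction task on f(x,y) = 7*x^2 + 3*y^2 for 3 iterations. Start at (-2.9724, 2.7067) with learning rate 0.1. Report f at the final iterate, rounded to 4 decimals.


Gradient descent on f(x,y) = 7*x^2 + 3*y^2.
Starting point: (-2.9724, 2.7067), alpha = 0.1
Step 1: grad_x = 2*7*-2.9724 = -41.6136, grad_y = 2*3*2.7067 = 16.2402
  x_1 = -2.9724 - 0.1*-41.6136 = 1.189
  y_1 = 2.7067 - 0.1*16.2402 = 1.0827
Step 2: grad_x = 2*7*1.189 = 16.6454, grad_y = 2*3*1.0827 = 6.4961
  x_2 = 1.189 - 0.1*16.6454 = -0.4756
  y_2 = 1.0827 - 0.1*6.4961 = 0.4331
Step 3: grad_x = 2*7*-0.4756 = -6.6582, grad_y = 2*3*0.4331 = 2.5984
  x_3 = -0.4756 - 0.1*-6.6582 = 0.1902
  y_3 = 0.4331 - 0.1*2.5984 = 0.1732
f(0.1902, 0.1732) = 7*0.1902^2 + 3*0.1732^2 = 0.3433


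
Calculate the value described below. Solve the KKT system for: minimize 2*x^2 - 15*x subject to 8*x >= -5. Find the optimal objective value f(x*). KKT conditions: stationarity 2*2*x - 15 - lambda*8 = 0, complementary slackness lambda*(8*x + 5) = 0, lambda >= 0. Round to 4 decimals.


Step 1: Try lambda = 0 (constraint inactive).
Stationarity: 2*2*x - 15 = 0
x* = 15/(2*2) = 3.75
Check constraint: 8*3.75 = 30.0 >= -5 -- satisfied.
Step 2: Compute optimal value.
f(x*) = 2*3.75^2 - 15*3.75 = -28.125


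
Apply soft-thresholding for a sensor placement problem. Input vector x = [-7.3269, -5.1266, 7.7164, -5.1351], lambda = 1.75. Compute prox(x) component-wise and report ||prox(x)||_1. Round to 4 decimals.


Soft-thresholding with lambda = 1.75:
prox(-7.3269) = sign(-7.3269)*max(|-7.3269| - 1.75, 0) = -5.5769
prox(-5.1266) = sign(-5.1266)*max(|-5.1266| - 1.75, 0) = -3.3766
prox(7.7164) = sign(7.7164)*max(|7.7164| - 1.75, 0) = 5.9664
prox(-5.1351) = sign(-5.1351)*max(|-5.1351| - 1.75, 0) = -3.3851
prox(x) = [-5.5769, -3.3766, 5.9664, -3.3851]
||prox(x)||_1 = 5.5769 + 3.3766 + 5.9664 + 3.3851 = 18.305


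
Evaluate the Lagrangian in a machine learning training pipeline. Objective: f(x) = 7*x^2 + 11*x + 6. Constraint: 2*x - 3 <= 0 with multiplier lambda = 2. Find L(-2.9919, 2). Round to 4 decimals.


Step 1: Evaluate f(x).
f(-2.9919) = 7*(-2.9919)^2 + 11*(-2.9919) + 6 = 35.7494
Step 2: Evaluate g(x).
g(-2.9919) = 2*-2.9919 - 3 = -8.9838
Step 3: Compute Lagrangian.
L = 35.7494 + 2*-8.9838 = 17.7818


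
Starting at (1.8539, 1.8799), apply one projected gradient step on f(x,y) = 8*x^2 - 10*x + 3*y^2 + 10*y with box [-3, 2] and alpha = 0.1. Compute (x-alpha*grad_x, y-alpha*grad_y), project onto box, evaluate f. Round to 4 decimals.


Step 1: Compute gradient at (1.8539, 1.8799).
grad_x = 2*8*1.8539 - 10 = 19.6624
grad_y = 2*3*1.8799 + 10 = 21.2794
Step 2: Gradient step.
x_raw = 1.8539 - 0.1*19.6624 = -0.1123
y_raw = 1.8799 - 0.1*21.2794 = -0.248
Step 3: Project onto [-3, 2].
x_proj = clip(-0.1123) = -0.1123
y_proj = clip(-0.248) = -0.248
Step 4: Evaluate f.
f(-0.1123, -0.248) = -1.0715


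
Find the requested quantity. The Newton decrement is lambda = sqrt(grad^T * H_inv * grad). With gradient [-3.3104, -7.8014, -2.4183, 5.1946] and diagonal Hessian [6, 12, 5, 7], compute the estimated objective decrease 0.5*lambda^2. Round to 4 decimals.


Step 1: H is diagonal, so H^(-1) * g = [-0.5517, -0.6501, -0.4837, 0.7421].
Step 2: g^T H^(-1) g = sum_i g_i^2 / H_ii
  = (-3.3104)^2/6 + (-7.8014)^2/12 + (-2.4183)^2/5 + (5.1946)^2/7
  = 1.8265 + 5.0718 + 1.1696 + 3.8548 = 11.9228
Step 3: Objective decrease = 0.5 * g^T H^(-1) g = 5.9614


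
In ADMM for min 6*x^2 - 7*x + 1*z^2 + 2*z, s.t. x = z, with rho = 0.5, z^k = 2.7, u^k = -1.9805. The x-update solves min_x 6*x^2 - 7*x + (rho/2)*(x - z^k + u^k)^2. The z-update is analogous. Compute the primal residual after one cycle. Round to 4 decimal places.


ADMM iteration with rho = 0.5, z^k = 2.7, u^k = -1.9805
Step 1: x-update.
Minimize 6*x^2 - 7*x + (0.5/2)*(x - 2.7 - 1.9805)^2
FOC: (2*6 + 0.5)*x = 7 + 0.5*(2.7 + 1.9805)
x^{k+1} = 0.7472
Step 2: z-update.
Minimize 1*z^2 + 2*z + (0.5/2)*(0.7472 - z - 1.9805)^2
FOC: (2*1 + 0.5)*z = -2 + 0.5*(0.7472 - 1.9805)
z^{k+1} = -1.0467
Step 3: u-update.
u^{k+1} = -1.9805 + 0.7472 + 1.0467 = -0.1866
Step 4: Primal residual = |0.7472 + 1.0467| = 1.7939


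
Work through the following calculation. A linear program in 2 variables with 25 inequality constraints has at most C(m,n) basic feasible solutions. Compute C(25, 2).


Each vertex corresponds to some choice of n active constraints out of m, so the number of vertices is at most C(m, n) = m! / (n!(m-n)!).
m = 25, n = 2
Numerator: 25 * 24
Denominator: 2! = 2
C(25, 2) = 300


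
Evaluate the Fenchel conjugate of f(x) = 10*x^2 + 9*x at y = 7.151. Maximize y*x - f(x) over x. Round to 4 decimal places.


f*(y) = sup_x {y*x - a*x^2 - b*x} = sup_x {(y-b)*x - a*x^2}
FOC: (y - b) - 2a*x = 0 => x* = (y - b)/(2a)
x* = (7.151 - 9)/(2*10) = -0.0925
f*(7.151) = (y-b)^2/(4a) = (7.151 - 9)^2/(4*10)
= 3.4188/40 = 0.0855


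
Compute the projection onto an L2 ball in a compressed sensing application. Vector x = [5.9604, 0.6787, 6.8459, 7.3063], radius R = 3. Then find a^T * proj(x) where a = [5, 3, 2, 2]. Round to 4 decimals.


Step 1: Compute ||x|| (intermediates to 6 decimals).
||x|| = sqrt(5.9604^2 + 0.6787^2 + 6.8459^2 + 7.3063^2) = 11.671991
Step 2: Project.
Since ||x|| > R, scale = R/||x|| = 3/11.671991 = 0.257026, proj(x) = scale * x
proj(x) = [1.531978, 0.174444, 1.759574, 1.877909]
Step 3: Dot product.
a^T * proj(x) = 5*1.531978 + 3*0.174444 + 2*1.759574 + 2*1.877909 = 15.4582


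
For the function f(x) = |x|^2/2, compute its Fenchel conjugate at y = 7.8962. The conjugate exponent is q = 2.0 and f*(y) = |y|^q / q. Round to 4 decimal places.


The conjugate exponent q satisfies 1/p + 1/q = 1.
p = 2, so q = 2/(2 - 1) = 2.0
|y|^q = 7.8962^2.0 = 62.35
f*(7.8962) = 62.35 / 2.0 = 31.175


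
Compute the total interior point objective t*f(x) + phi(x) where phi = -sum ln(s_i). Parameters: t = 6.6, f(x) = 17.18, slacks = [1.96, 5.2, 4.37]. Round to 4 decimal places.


Step 1: Compute log-barrier.
ln values: [0.6729, 1.6487, 1.4748]
phi = -(0.6729 + 1.6487 + 1.4748) = -3.7964
Step 2: Compute augmented objective.
t*f(x) = 6.6*17.18 = 113.388
Total = 113.388 - 3.7964 = 109.5916


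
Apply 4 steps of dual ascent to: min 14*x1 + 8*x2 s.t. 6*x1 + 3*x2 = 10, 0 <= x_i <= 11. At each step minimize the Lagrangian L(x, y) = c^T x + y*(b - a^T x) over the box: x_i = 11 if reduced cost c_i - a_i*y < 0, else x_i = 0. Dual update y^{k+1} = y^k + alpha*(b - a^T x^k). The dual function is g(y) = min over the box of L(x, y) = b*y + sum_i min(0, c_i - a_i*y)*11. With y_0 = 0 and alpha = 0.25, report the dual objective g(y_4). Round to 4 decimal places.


Dual ascent for LP: min 14*x1 + 8*x2, 6*x1 + 3*x2 = 10, 0 <= x_i <= 11
Step 1: y^k = 0.0, reduced costs: (14.0, 8.0)
  x^k = (0.0, 0.0), subgradient = b - a^T x = 10.0
  y^{k+1} = 0.0 + 0.25*10.0 = 2.5
Step 2: y^k = 2.5, reduced costs: (-1.0, 0.5)
  x^k = (11.0, 0.0), subgradient = b - a^T x = -56.0
  y^{k+1} = 2.5 + 0.25*-56.0 = -11.5
Step 3: y^k = -11.5, reduced costs: (83.0, 42.5)
  x^k = (0.0, 0.0), subgradient = b - a^T x = 10.0
  y^{k+1} = -11.5 + 0.25*10.0 = -9.0
Step 4: y^k = -9.0, reduced costs: (68.0, 35.0)
  x^k = (0.0, 0.0), subgradient = b - a^T x = 10.0
  y^{k+1} = -9.0 + 0.25*10.0 = -6.5
Dual objective at y_4 = -6.5: reduced costs (53.0, 27.5), box minimizer x = (0.0, 0.0)
g(y_4) = b*y + (c1 - a1*y)*x1 + (c2 - a2*y)*x2 = 10*(-6.5) + 53.0*0.0 + 27.5*0.0 = -65.0 + 0.0 + 0.0 = -65.0


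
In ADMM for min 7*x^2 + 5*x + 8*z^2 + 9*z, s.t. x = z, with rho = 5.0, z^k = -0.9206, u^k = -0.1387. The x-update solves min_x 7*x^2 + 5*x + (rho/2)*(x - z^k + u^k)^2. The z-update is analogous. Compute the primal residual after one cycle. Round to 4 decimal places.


ADMM iteration with rho = 5.0, z^k = -0.9206, u^k = -0.1387
Step 1: x-update.
Minimize 7*x^2 + 5*x + (5.0/2)*(x + 0.9206 - 0.1387)^2
FOC: (2*7 + 5.0)*x = -5 + 5.0*(-0.9206 + 0.1387)
x^{k+1} = -0.4689
Step 2: z-update.
Minimize 8*z^2 + 9*z + (5.0/2)*(-0.4689 - z - 0.1387)^2
FOC: (2*8 + 5.0)*z = -9 + 5.0*(-0.4689 - 0.1387)
z^{k+1} = -0.5732
Step 3: u-update.
u^{k+1} = -0.1387 - 0.4689 + 0.5732 = -0.0344
Step 4: Primal residual = |-0.4689 + 0.5732| = 0.1043


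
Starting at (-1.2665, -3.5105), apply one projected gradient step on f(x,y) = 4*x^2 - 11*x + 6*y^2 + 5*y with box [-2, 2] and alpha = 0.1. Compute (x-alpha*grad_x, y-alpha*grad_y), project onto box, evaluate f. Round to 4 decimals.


Step 1: Compute gradient at (-1.2665, -3.5105).
grad_x = 2*4*-1.2665 - 11 = -21.132
grad_y = 2*6*-3.5105 + 5 = -37.126
Step 2: Gradient step.
x_raw = -1.2665 - 0.1*-21.132 = 0.8467
y_raw = -3.5105 - 0.1*-37.126 = 0.2021
Step 3: Project onto [-2, 2].
x_proj = clip(0.8467) = 0.8467
y_proj = clip(0.2021) = 0.2021
Step 4: Evaluate f.
f(0.8467, 0.2021) = -5.1905


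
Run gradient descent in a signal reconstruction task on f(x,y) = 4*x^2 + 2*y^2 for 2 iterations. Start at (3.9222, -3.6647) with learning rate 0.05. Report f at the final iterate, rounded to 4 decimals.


Gradient descent on f(x,y) = 4*x^2 + 2*y^2.
Starting point: (3.9222, -3.6647), alpha = 0.05
Step 1: grad_x = 2*4*3.9222 = 31.3776, grad_y = 2*2*-3.6647 = -14.6588
  x_1 = 3.9222 - 0.05*31.3776 = 2.3533
  y_1 = -3.6647 - 0.05*-14.6588 = -2.9318
Step 2: grad_x = 2*4*2.3533 = 18.8266, grad_y = 2*2*-2.9318 = -11.727
  x_2 = 2.3533 - 0.05*18.8266 = 1.412
  y_2 = -2.9318 - 0.05*-11.727 = -2.3454
f(1.412, -2.3454) = 4*1.412^2 + 2*(-2.3454)^2 = 18.9768


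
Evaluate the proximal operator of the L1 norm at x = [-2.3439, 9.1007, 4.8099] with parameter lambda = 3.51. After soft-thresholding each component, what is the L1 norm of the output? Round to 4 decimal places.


Soft-thresholding with lambda = 3.51:
prox(-2.3439) = sign(-2.3439)*max(|-2.3439| - 3.51, 0) = 0.0
prox(9.1007) = sign(9.1007)*max(|9.1007| - 3.51, 0) = 5.5907
prox(4.8099) = sign(4.8099)*max(|4.8099| - 3.51, 0) = 1.2999
prox(x) = [0.0, 5.5907, 1.2999]
||prox(x)||_1 = 0.0 + 5.5907 + 1.2999 = 6.8906


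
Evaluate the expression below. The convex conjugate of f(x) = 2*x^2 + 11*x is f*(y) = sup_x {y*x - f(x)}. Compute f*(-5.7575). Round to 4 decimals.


f*(y) = sup_x {y*x - a*x^2 - b*x} = sup_x {(y-b)*x - a*x^2}
FOC: (y - b) - 2a*x = 0 => x* = (y - b)/(2a)
x* = (-5.7575 - 11)/(2*2) = -4.1894
f*(-5.7575) = (y-b)^2/(4a) = (-5.7575 - 11)^2/(4*2)
= 280.8138/8 = 35.1017


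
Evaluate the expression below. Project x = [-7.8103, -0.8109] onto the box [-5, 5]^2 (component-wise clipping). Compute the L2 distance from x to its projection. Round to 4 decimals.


Project each component onto [-5, 5].
clip(-7.8103) = -5.0, clip(-0.8109) = -0.8109
Projection = [-5.0, -0.8109]
Squared diffs: [7.8978, 0.0]
Distance = sqrt(7.8978) = 2.8103


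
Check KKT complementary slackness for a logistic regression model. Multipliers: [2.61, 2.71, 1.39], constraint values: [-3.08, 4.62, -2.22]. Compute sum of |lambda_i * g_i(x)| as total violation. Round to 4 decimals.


KKT complementary slackness check:
lambda_1 * g_1 = 2.61 * -3.08 = -8.0388
lambda_2 * g_2 = 2.71 * 4.62 = 12.5202
lambda_3 * g_3 = 1.39 * -2.22 = -3.0858
Total violation = 8.0388 + 12.5202 + 3.0858 = 23.6448


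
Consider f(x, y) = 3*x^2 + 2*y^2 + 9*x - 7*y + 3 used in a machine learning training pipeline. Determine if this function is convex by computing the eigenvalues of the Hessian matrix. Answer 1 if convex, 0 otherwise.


The Hessian of f(x,y) = 3*x^2 + 2*y^2 + 9*x - 7*y + 3 is:
H = [[6, 0], [0, 4]]
Trace = 6 + 4 = 10
Determinant = 6*4 - (0)^2 = 24
Discriminant = (10)^2 - 4*24 = 4.0
Eigenvalues: lambda_1 = 4.0, lambda_2 = 6.0
The function is convex.

1


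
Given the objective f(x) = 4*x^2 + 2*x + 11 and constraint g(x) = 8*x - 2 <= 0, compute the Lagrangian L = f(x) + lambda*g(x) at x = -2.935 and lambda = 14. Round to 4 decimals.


Step 1: Evaluate f(x).
f(-2.935) = 4*(-2.935)^2 + 2*(-2.935) + 11 = 39.5869
Step 2: Evaluate g(x).
g(-2.935) = 8*-2.935 - 2 = -25.48
Step 3: Compute Lagrangian.
L = 39.5869 + 14*-25.48 = -317.1331


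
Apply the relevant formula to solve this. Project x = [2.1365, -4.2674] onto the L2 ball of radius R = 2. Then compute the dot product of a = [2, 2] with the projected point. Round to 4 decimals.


Step 1: Compute ||x|| (intermediates to 6 decimals).
||x|| = sqrt(2.1365^2 + (-4.2674)^2) = 4.772351
Step 2: Project.
Since ||x|| > R, scale = R/||x|| = 2/4.772351 = 0.419081, proj(x) = scale * x
proj(x) = [0.895367, -1.788386]
Step 3: Dot product.
a^T * proj(x) = 2*0.895367 + 2*(-1.788386) = -1.786


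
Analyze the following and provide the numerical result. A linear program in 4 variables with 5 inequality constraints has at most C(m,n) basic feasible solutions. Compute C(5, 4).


Each vertex corresponds to some choice of n active constraints out of m, so the number of vertices is at most C(m, n) = m! / (n!(m-n)!).
m = 5, n = 4
Numerator: 5 * 4 * 3 * 2
Denominator: 4! = 24
C(5, 4) = 5


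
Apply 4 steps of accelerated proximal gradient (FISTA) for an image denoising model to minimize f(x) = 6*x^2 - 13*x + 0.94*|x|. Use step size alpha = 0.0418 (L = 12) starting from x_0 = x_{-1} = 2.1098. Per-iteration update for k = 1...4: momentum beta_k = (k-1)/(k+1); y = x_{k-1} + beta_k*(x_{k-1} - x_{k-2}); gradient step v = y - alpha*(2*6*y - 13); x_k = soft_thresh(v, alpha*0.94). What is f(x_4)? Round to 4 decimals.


FISTA on f(x) = 6*x^2 - 13*x + 0.94*|x|
L = 12, alpha = 0.0418
Iteration 1: beta = 0.0, y = 2.1098 + 0.0*(2.1098 - 2.1098) = 2.1098
  grad(y) = 12.3176, v = y - alpha*grad = 1.5949
  prox(v) = soft_thresh(1.5949, 0.0393) = 1.5556
Iteration 2: beta = 0.3333, y = 1.5556 + 0.3333*(1.5556 - 2.1098) = 1.3709
  grad(y) = 3.4509, v = y - alpha*grad = 1.2267
  prox(v) = soft_thresh(1.2267, 0.0393) = 1.1874
Iteration 3: beta = 0.5, y = 1.1874 + 0.5*(1.1874 - 1.5556) = 1.0032
  grad(y) = -0.9611, v = y - alpha*grad = 1.0434
  prox(v) = soft_thresh(1.0434, 0.0393) = 1.0041
Iteration 4: beta = 0.6, y = 1.0041 + 0.6*(1.0041 - 1.1874) = 0.8942
  grad(y) = -2.2699, v = y - alpha*grad = 0.9891
  prox(v) = soft_thresh(0.9891, 0.0393) = 0.9498
f(x_4) = 6*0.9498^2 - 13*0.9498 + 0.94*|0.9498| = -6.0418


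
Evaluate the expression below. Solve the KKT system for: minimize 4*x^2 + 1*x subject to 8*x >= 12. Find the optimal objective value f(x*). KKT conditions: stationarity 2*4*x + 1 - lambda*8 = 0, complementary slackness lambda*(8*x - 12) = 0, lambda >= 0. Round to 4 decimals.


Step 1: Try lambda = 0 (constraint inactive).
x_unc = -1/(2*4) = -0.125
Check: 8*-0.125 = -1.0 < 12 -- violated!
Step 2: Constraint must be active: 8*x = 12
x* = 12/8 = 1.5
lambda = (2*4*1.5 + 1)/8 = 1.625
Step 3: Compute optimal value.
f(x*) = 4*1.5^2 + 1*1.5 = 10.5


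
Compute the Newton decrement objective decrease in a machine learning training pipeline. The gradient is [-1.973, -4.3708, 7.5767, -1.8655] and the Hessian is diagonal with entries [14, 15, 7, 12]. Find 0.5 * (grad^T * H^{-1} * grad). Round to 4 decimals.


Step 1: H is diagonal, so H^(-1) * g = [-0.1409, -0.2914, 1.0824, -0.1555].
Step 2: g^T H^(-1) g = sum_i g_i^2 / H_ii
  = (-1.973)^2/14 + (-4.3708)^2/15 + (7.5767)^2/7 + (-1.8655)^2/12
  = 0.2781 + 1.2736 + 8.2009 + 0.29 = 10.0426
Step 3: Objective decrease = 0.5 * g^T H^(-1) g = 5.0213


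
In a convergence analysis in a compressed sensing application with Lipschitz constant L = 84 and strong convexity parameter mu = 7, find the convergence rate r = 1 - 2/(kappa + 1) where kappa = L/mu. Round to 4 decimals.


Step 1: Compute the condition number.
kappa = L/mu = 84/7 = 12.0
Step 2: Compute the convergence rate.
r = 1 - 2/(kappa + 1) = 1 - 2*mu/(L + mu) = (L - mu)/(L + mu) = 77/91 = 0.8462


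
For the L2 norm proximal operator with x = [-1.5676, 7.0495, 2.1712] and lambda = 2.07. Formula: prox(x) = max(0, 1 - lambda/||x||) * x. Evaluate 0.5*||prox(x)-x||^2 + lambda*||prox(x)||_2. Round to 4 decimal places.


Step 1: Compute ||x||.
||x|| = 7.541
Step 2: Compute scaling factor.
scale = max(0, 1 - 2.07/7.541) = 0.7255
Step 3: prox(x) = [-1.1373, 5.1144, 1.5752]
||prox(x)|| = 5.471
Step 4: Proximal objective.
0.5*||prox-x||^2 = 2.1425
lambda*||prox|| = 11.325
Total = 13.4675


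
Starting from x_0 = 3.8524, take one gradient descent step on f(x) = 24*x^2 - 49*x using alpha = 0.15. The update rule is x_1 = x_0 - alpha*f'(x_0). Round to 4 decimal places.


We compute the gradient at x_0 and apply the update.
f'(x) = 48*x - 49
f'(3.8524) = 48*3.8524 - 49 = 135.9152
x_1 = 3.8524 - 0.15*135.9152 = -16.5349


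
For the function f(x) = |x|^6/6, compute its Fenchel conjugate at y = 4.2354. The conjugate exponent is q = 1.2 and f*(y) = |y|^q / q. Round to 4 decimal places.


The conjugate exponent q satisfies 1/p + 1/q = 1.
p = 6, so q = 6/(6 - 1) = 1.2
|y|^q = 4.2354^1.2 = 5.6529
f*(4.2354) = 5.6529 / 1.2 = 4.7108


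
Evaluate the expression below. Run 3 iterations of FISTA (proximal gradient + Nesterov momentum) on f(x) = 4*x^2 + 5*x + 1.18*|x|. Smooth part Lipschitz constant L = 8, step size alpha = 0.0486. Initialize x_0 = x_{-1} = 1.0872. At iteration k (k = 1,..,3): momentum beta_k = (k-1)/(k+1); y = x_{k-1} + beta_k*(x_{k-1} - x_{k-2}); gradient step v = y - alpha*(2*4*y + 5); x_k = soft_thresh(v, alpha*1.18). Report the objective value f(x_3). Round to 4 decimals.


FISTA on f(x) = 4*x^2 + 5*x + 1.18*|x|
L = 8, alpha = 0.0486
Iteration 1: beta = 0.0, y = 1.0872 + 0.0*(1.0872 - 1.0872) = 1.0872
  grad(y) = 13.6976, v = y - alpha*grad = 0.4215
  prox(v) = soft_thresh(0.4215, 0.0573) = 0.3641
Iteration 2: beta = 0.3333, y = 0.3641 + 0.3333*(0.3641 - 1.0872) = 0.1231
  grad(y) = 5.9851, v = y - alpha*grad = -0.1677
  prox(v) = soft_thresh(-0.1677, 0.0573) = -0.1104
Iteration 3: beta = 0.5, y = -0.1104 + 0.5*(-0.1104 - 0.3641) = -0.3477
  grad(y) = 2.2187, v = y - alpha*grad = -0.4555
  prox(v) = soft_thresh(-0.4555, 0.0573) = -0.3981
f(x_3) = 4*(-0.3981)^2 + 5*(-0.3981) + 1.18*|-0.3981| = -0.8868


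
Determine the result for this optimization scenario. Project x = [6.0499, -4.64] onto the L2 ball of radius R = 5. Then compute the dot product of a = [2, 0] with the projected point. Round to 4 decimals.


Step 1: Compute ||x|| (intermediates to 6 decimals).
||x|| = sqrt(6.0499^2 + (-4.64)^2) = 7.624362
Step 2: Project.
Since ||x|| > R, scale = R/||x|| = 5/7.624362 = 0.655793, proj(x) = scale * x
proj(x) = [3.967482, -3.04288]
Step 3: Dot product.
a^T * proj(x) = 2*3.967482 + 0*(-3.04288) = 7.935


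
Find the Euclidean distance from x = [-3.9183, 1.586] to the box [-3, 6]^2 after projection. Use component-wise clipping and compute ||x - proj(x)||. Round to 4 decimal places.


Project each component onto [-3, 6].
clip(-3.9183) = -3.0, clip(1.586) = 1.586
Projection = [-3.0, 1.586]
Squared diffs: [0.8433, 0.0]
Distance = sqrt(0.8433) = 0.9183


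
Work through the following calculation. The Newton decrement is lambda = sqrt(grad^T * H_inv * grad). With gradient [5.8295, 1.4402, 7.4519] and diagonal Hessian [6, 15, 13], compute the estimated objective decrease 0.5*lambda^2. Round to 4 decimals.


Step 1: H is diagonal, so H^(-1) * g = [0.9716, 0.096, 0.5732].
Step 2: g^T H^(-1) g = sum_i g_i^2 / H_ii
  = (5.8295)^2/6 + (1.4402)^2/15 + (7.4519)^2/13
  = 5.6638 + 0.1383 + 4.2716 = 10.0737
Step 3: Objective decrease = 0.5 * g^T H^(-1) g = 5.0369


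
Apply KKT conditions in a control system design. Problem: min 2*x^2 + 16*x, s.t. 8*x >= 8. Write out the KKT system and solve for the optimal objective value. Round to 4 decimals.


Step 1: Try lambda = 0 (constraint inactive).
x_unc = -16/(2*2) = -4.0
Check: 8*-4.0 = -32.0 < 8 -- violated!
Step 2: Constraint must be active: 8*x = 8
x* = 8/8 = 1.0
lambda = (2*2*1.0 + 16)/8 = 2.5
Step 3: Compute optimal value.
f(x*) = 2*1.0^2 + 16*1.0 = 18.0
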